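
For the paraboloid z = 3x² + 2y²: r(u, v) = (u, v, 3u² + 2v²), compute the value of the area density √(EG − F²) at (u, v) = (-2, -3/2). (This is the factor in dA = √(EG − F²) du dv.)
√(EG − F²)|_{(-2, -3/2)} = sqrt(181)

E = 36*u^2 + 1, F = 24*u*v, G = 16*v^2 + 1, so EG − F² = 36*u^2 + 16*v^2 + 1. Taking the positive square root: √(EG − F²) = sqrt(36*u^2 + 16*v^2 + 1). At (u, v) = (-2, -3/2): sqrt(181).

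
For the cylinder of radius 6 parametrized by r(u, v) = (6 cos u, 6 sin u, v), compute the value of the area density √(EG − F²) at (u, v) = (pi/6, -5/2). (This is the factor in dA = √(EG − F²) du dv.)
√(EG − F²)|_{(pi/6, -5/2)} = 6

E = 36, F = 0, G = 1, so EG − F² = 36. Taking the positive square root: √(EG − F²) = 6. At (u, v) = (pi/6, -5/2): 6.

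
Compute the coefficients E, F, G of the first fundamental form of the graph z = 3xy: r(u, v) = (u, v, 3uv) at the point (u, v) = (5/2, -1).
E = 10;  F = -45/2;  G = 229/4

Partials: r_u = (1, 0, 3*v), r_v = (0, 1, 3*u). As functions of (u, v):
  E = r_u · r_u = 9*v^2 + 1,
  F = r_u · r_v = 9*u*v,
  G = r_v · r_v = 9*u^2 + 1.
Evaluating at (u, v) = (5/2, -1): E = 10, F = -45/2, G = 229/4.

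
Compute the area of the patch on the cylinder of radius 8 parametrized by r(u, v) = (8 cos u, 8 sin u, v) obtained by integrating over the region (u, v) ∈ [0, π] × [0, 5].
Area = 40*pi

Area = ∫∫ √(EG − F²) du dv with √(EG − F²) = 8. Integrating over [0, π] × [0, 5] gives 40*pi.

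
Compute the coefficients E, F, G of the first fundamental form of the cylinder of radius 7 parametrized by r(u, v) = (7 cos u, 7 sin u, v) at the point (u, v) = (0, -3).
E = 49;  F = 0;  G = 1

Partials: r_u = (-7*sin(u), 7*cos(u), 0), r_v = (0, 0, 1). As functions of (u, v):
  E = r_u · r_u = 49,
  F = r_u · r_v = 0,
  G = r_v · r_v = 1.
Evaluating at (u, v) = (0, -3): E = 49, F = 0, G = 1.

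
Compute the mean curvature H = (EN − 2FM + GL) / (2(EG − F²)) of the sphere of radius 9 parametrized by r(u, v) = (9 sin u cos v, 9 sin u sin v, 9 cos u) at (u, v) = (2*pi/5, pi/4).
H = -1/9

With E = 81, F = 0, G = 81*sin(u)^2, L = -9*sin(u)/Abs(sin(u)), M = 0, N = -9*sin(u)^3/Abs(sin(u)), assemble
  H = (EN − 2FM + GL) / (2(EG − F²)) = -sin(u)/(9*Abs(sin(u))).
At (u, v) = (2*pi/5, pi/4): H = -1/9.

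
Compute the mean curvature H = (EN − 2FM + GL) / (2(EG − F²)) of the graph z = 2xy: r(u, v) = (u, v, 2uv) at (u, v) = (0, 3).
H = 0

With E = 4*v^2 + 1, F = 4*u*v, G = 4*u^2 + 1, L = 0, M = 2/sqrt(4*u^2 + 4*v^2 + 1), N = 0, assemble
  H = (EN − 2FM + GL) / (2(EG − F²)) = -8*u*v/(4*u^2 + 4*v^2 + 1)^(3/2).
At (u, v) = (0, 3): H = 0.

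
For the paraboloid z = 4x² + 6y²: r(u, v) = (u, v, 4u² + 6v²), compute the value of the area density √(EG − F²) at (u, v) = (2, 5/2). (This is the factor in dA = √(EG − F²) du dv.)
√(EG − F²)|_{(2, 5/2)} = sqrt(1157)

E = 64*u^2 + 1, F = 96*u*v, G = 144*v^2 + 1, so EG − F² = 64*u^2 + 144*v^2 + 1. Taking the positive square root: √(EG − F²) = sqrt(64*u^2 + 144*v^2 + 1). At (u, v) = (2, 5/2): sqrt(1157).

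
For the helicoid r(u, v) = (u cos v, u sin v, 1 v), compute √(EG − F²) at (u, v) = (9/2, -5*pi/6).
√(EG − F²)|_{(9/2, -5*pi/6)} = sqrt(85)/2

E = 1, F = 0, G = u^2 + 1; EG − F² = u^2 + 1; √(EG − F²) = sqrt(u^2 + 1). At the given point: sqrt(85)/2.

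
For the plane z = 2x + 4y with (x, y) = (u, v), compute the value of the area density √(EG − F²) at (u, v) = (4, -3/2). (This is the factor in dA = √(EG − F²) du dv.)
√(EG − F²)|_{(4, -3/2)} = sqrt(21)

E = 5, F = 8, G = 17, so EG − F² = 21. Taking the positive square root: √(EG − F²) = sqrt(21). At (u, v) = (4, -3/2): sqrt(21).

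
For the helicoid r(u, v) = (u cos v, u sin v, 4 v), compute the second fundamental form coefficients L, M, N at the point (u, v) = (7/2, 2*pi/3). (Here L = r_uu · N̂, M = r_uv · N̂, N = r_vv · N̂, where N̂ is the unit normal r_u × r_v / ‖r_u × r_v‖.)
L = 0;  M = -8*sqrt(113)/113;  N = 0

Compute the unit normal N̂(u, v) = (4*sin(v)/sqrt(u^2 + 16), -4*cos(v)/sqrt(u^2 + 16), u/sqrt(u^2 + 16)), and the second partials r_uu, r_uv, r_vv. Take dot products:
  L(u, v) = r_uu · N̂ = 0,
  M(u, v) = r_uv · N̂ = -4/sqrt(u^2 + 16),
  N(u, v) = r_vv · N̂ = 0.
Evaluating at (u, v) = (7/2, 2*pi/3):
  L = 0, M = -8*sqrt(113)/113, N = 0.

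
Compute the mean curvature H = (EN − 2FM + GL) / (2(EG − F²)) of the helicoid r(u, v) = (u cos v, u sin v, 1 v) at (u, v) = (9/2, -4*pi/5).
H = 0

With E = 1, F = 0, G = u^2 + 1, L = 0, M = -1/sqrt(u^2 + 1), N = 0, assemble
  H = (EN − 2FM + GL) / (2(EG − F²)) = 0.
At (u, v) = (9/2, -4*pi/5): H = 0.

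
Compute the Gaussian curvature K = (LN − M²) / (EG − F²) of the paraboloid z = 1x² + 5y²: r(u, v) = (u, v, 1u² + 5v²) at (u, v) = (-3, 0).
K = 20/1369

Coefficients of the first fundamental form: E = 4*u^2 + 1, F = 20*u*v, G = 100*v^2 + 1.
Coefficients of the second fundamental form: L = 2/sqrt(4*u^2 + 100*v^2 + 1), M = 0, N = 10/sqrt(4*u^2 + 100*v^2 + 1).
Assemble K = (LN − M²)/(EG − F²) = 20/(16*u^4 + 800*u^2*v^2 + 8*u^2 + 10000*v^4 + 200*v^2 + 1). At (u, v) = (-3, 0): K = 20/1369.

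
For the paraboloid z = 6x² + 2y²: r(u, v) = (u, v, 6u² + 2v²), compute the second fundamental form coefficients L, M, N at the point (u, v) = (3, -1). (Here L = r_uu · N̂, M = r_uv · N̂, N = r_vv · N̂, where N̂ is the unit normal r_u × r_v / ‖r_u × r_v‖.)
L = 12*sqrt(1313)/1313;  M = 0;  N = 4*sqrt(1313)/1313

Compute the unit normal N̂(u, v) = (-12*u/sqrt(144*u^2 + 16*v^2 + 1), -4*v/sqrt(144*u^2 + 16*v^2 + 1), 1/sqrt(144*u^2 + 16*v^2 + 1)), and the second partials r_uu, r_uv, r_vv. Take dot products:
  L(u, v) = r_uu · N̂ = 12/sqrt(144*u^2 + 16*v^2 + 1),
  M(u, v) = r_uv · N̂ = 0,
  N(u, v) = r_vv · N̂ = 4/sqrt(144*u^2 + 16*v^2 + 1).
Evaluating at (u, v) = (3, -1):
  L = 12*sqrt(1313)/1313, M = 0, N = 4*sqrt(1313)/1313.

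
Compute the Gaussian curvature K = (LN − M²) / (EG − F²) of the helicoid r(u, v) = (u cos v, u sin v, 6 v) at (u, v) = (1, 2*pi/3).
K = -36/1369

Coefficients of the first fundamental form: E = 1, F = 0, G = u^2 + 36.
Coefficients of the second fundamental form: L = 0, M = -6/sqrt(u^2 + 36), N = 0.
Assemble K = (LN − M²)/(EG − F²) = -36/(u^2 + 36)^2. At (u, v) = (1, 2*pi/3): K = -36/1369.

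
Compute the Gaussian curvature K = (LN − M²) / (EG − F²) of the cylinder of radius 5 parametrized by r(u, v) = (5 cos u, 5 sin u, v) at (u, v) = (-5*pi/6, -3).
K = 0

Coefficients of the first fundamental form: E = 25, F = 0, G = 1.
Coefficients of the second fundamental form: L = -5, M = 0, N = 0.
Assemble K = (LN − M²)/(EG − F²) = 0. At (u, v) = (-5*pi/6, -3): K = 0.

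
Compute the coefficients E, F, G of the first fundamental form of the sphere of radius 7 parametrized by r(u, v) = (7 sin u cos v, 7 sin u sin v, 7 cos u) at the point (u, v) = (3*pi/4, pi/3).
E = 49;  F = 0;  G = 49/2

Partials: r_u = (7*cos(u)*cos(v), 7*sin(v)*cos(u), -7*sin(u)), r_v = (-7*sin(u)*sin(v), 7*sin(u)*cos(v), 0). As functions of (u, v):
  E = r_u · r_u = 49,
  F = r_u · r_v = 0,
  G = r_v · r_v = 49*sin(u)^2.
Evaluating at (u, v) = (3*pi/4, pi/3): E = 49, F = 0, G = 49/2.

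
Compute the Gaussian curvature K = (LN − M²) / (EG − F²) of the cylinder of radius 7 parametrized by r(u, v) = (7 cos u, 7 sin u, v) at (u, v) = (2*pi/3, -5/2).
K = 0

Coefficients of the first fundamental form: E = 49, F = 0, G = 1.
Coefficients of the second fundamental form: L = -7, M = 0, N = 0.
Assemble K = (LN − M²)/(EG − F²) = 0. At (u, v) = (2*pi/3, -5/2): K = 0.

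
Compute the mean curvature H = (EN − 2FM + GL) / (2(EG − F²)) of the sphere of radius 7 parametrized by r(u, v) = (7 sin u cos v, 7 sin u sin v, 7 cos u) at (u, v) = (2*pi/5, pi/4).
H = -1/7

With E = 49, F = 0, G = 49*sin(u)^2, L = -7*sin(u)/Abs(sin(u)), M = 0, N = -7*sin(u)^3/Abs(sin(u)), assemble
  H = (EN − 2FM + GL) / (2(EG − F²)) = -sin(u)/(7*Abs(sin(u))).
At (u, v) = (2*pi/5, pi/4): H = -1/7.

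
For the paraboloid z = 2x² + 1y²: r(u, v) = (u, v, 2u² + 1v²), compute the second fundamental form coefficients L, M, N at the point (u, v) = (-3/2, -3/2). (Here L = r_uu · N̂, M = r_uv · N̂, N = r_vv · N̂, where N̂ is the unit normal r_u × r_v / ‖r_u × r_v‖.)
L = 2*sqrt(46)/23;  M = 0;  N = sqrt(46)/23

Compute the unit normal N̂(u, v) = (-4*u/sqrt(16*u^2 + 4*v^2 + 1), -2*v/sqrt(16*u^2 + 4*v^2 + 1), 1/sqrt(16*u^2 + 4*v^2 + 1)), and the second partials r_uu, r_uv, r_vv. Take dot products:
  L(u, v) = r_uu · N̂ = 4/sqrt(16*u^2 + 4*v^2 + 1),
  M(u, v) = r_uv · N̂ = 0,
  N(u, v) = r_vv · N̂ = 2/sqrt(16*u^2 + 4*v^2 + 1).
Evaluating at (u, v) = (-3/2, -3/2):
  L = 2*sqrt(46)/23, M = 0, N = sqrt(46)/23.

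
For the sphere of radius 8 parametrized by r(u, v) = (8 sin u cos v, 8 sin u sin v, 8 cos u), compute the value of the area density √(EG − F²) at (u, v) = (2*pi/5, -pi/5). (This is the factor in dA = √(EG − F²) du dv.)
√(EG − F²)|_{(2*pi/5, -pi/5)} = 16*sqrt(2*sqrt(5) + 10)

E = 64, F = 0, G = 64*sin(u)^2, so EG − F² = 4096*sin(u)^2. Taking the positive square root: √(EG − F²) = 64*Abs(sin(u)). At (u, v) = (2*pi/5, -pi/5): 16*sqrt(2*sqrt(5) + 10).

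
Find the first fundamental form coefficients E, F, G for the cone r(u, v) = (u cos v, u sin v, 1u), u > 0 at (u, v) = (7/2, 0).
E = 2;  F = 0;  G = 49/4

Partials: r_u = (cos(v), sin(v), 1), r_v = (-u*sin(v), u*cos(v), 0). As functions of (u, v):
  E = r_u · r_u = 2,
  F = r_u · r_v = 0,
  G = r_v · r_v = u^2.
Evaluating at (u, v) = (7/2, 0): E = 2, F = 0, G = 49/4.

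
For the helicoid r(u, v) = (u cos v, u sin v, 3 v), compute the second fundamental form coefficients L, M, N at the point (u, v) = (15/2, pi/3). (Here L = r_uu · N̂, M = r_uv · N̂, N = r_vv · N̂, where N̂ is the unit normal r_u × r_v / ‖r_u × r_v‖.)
L = 0;  M = -2*sqrt(29)/29;  N = 0

Compute the unit normal N̂(u, v) = (3*sin(v)/sqrt(u^2 + 9), -3*cos(v)/sqrt(u^2 + 9), u/sqrt(u^2 + 9)), and the second partials r_uu, r_uv, r_vv. Take dot products:
  L(u, v) = r_uu · N̂ = 0,
  M(u, v) = r_uv · N̂ = -3/sqrt(u^2 + 9),
  N(u, v) = r_vv · N̂ = 0.
Evaluating at (u, v) = (15/2, pi/3):
  L = 0, M = -2*sqrt(29)/29, N = 0.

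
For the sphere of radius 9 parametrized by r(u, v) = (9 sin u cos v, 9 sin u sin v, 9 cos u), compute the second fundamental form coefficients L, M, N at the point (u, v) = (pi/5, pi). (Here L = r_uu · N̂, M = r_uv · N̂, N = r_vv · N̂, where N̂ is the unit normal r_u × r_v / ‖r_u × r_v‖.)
L = -9;  M = 0;  N = -45/8 + 9*sqrt(5)/8

Compute the unit normal N̂(u, v) = (sin(u)^2*cos(v)/Abs(sin(u)), sin(u)^2*sin(v)/Abs(sin(u)), sin(2*u)/(2*Abs(sin(u)))), and the second partials r_uu, r_uv, r_vv. Take dot products:
  L(u, v) = r_uu · N̂ = -9*sin(u)/Abs(sin(u)),
  M(u, v) = r_uv · N̂ = 0,
  N(u, v) = r_vv · N̂ = -9*sin(u)^3/Abs(sin(u)).
Evaluating at (u, v) = (pi/5, pi):
  L = -9, M = 0, N = -45/8 + 9*sqrt(5)/8.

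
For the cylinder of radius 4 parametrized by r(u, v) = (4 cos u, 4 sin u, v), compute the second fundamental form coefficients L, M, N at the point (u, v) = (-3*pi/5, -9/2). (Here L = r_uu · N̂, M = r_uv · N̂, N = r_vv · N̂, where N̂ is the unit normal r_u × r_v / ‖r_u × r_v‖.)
L = -4;  M = 0;  N = 0

Compute the unit normal N̂(u, v) = (cos(u), sin(u), 0), and the second partials r_uu, r_uv, r_vv. Take dot products:
  L(u, v) = r_uu · N̂ = -4,
  M(u, v) = r_uv · N̂ = 0,
  N(u, v) = r_vv · N̂ = 0.
Evaluating at (u, v) = (-3*pi/5, -9/2):
  L = -4, M = 0, N = 0.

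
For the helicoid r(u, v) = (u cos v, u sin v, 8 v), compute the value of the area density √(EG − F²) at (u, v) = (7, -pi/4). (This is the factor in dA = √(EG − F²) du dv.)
√(EG − F²)|_{(7, -pi/4)} = sqrt(113)

E = 1, F = 0, G = u^2 + 64, so EG − F² = u^2 + 64. Taking the positive square root: √(EG − F²) = sqrt(u^2 + 64). At (u, v) = (7, -pi/4): sqrt(113).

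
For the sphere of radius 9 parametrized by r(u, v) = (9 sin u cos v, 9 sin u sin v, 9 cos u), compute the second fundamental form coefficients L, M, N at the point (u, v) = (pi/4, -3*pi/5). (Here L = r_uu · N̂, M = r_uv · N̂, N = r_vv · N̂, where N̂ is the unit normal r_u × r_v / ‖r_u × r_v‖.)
L = -9;  M = 0;  N = -9/2

Compute the unit normal N̂(u, v) = (sin(u)^2*cos(v)/Abs(sin(u)), sin(u)^2*sin(v)/Abs(sin(u)), sin(2*u)/(2*Abs(sin(u)))), and the second partials r_uu, r_uv, r_vv. Take dot products:
  L(u, v) = r_uu · N̂ = -9*sin(u)/Abs(sin(u)),
  M(u, v) = r_uv · N̂ = 0,
  N(u, v) = r_vv · N̂ = -9*sin(u)^3/Abs(sin(u)).
Evaluating at (u, v) = (pi/4, -3*pi/5):
  L = -9, M = 0, N = -9/2.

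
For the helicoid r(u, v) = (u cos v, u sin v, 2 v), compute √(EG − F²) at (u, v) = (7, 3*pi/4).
√(EG − F²)|_{(7, 3*pi/4)} = sqrt(53)

E = 1, F = 0, G = u^2 + 4; EG − F² = u^2 + 4; √(EG − F²) = sqrt(u^2 + 4). At the given point: sqrt(53).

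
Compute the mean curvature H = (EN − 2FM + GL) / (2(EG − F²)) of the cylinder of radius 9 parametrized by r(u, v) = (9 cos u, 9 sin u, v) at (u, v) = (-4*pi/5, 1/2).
H = -1/18

With E = 81, F = 0, G = 1, L = -9, M = 0, N = 0, assemble
  H = (EN − 2FM + GL) / (2(EG − F²)) = -1/18.
At (u, v) = (-4*pi/5, 1/2): H = -1/18.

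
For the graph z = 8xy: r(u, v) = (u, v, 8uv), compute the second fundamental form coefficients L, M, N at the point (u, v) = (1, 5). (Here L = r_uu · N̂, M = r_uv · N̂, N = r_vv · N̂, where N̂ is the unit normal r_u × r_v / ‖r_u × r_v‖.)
L = 0;  M = 8*sqrt(185)/555;  N = 0

Compute the unit normal N̂(u, v) = (-8*v/sqrt(64*u^2 + 64*v^2 + 1), -8*u/sqrt(64*u^2 + 64*v^2 + 1), 1/sqrt(64*u^2 + 64*v^2 + 1)), and the second partials r_uu, r_uv, r_vv. Take dot products:
  L(u, v) = r_uu · N̂ = 0,
  M(u, v) = r_uv · N̂ = 8/sqrt(64*u^2 + 64*v^2 + 1),
  N(u, v) = r_vv · N̂ = 0.
Evaluating at (u, v) = (1, 5):
  L = 0, M = 8*sqrt(185)/555, N = 0.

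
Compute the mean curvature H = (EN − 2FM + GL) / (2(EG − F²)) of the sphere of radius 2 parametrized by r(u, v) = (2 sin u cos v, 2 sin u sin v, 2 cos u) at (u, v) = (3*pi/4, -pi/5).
H = -1/2

With E = 4, F = 0, G = 4*sin(u)^2, L = -2*sin(u)/Abs(sin(u)), M = 0, N = -2*sin(u)^3/Abs(sin(u)), assemble
  H = (EN − 2FM + GL) / (2(EG − F²)) = -sin(u)/(2*Abs(sin(u))).
At (u, v) = (3*pi/4, -pi/5): H = -1/2.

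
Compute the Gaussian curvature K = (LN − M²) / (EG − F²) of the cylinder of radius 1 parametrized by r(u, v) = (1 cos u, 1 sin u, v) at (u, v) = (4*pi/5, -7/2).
K = 0

Coefficients of the first fundamental form: E = 1, F = 0, G = 1.
Coefficients of the second fundamental form: L = -1, M = 0, N = 0.
Assemble K = (LN − M²)/(EG − F²) = 0. At (u, v) = (4*pi/5, -7/2): K = 0.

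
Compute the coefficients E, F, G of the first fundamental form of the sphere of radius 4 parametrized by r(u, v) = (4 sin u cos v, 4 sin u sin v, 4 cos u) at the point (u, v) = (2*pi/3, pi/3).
E = 16;  F = 0;  G = 12

Partials: r_u = (4*cos(u)*cos(v), 4*sin(v)*cos(u), -4*sin(u)), r_v = (-4*sin(u)*sin(v), 4*sin(u)*cos(v), 0). As functions of (u, v):
  E = r_u · r_u = 16,
  F = r_u · r_v = 0,
  G = r_v · r_v = 16*sin(u)^2.
Evaluating at (u, v) = (2*pi/3, pi/3): E = 16, F = 0, G = 12.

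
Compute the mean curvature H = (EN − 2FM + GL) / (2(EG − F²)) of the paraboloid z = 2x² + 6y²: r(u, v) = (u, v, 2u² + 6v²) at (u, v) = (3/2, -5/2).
H = 2024*sqrt(937)/877969

With E = 16*u^2 + 1, F = 48*u*v, G = 144*v^2 + 1, L = 4/sqrt(16*u^2 + 144*v^2 + 1), M = 0, N = 12/sqrt(16*u^2 + 144*v^2 + 1), assemble
  H = (EN − 2FM + GL) / (2(EG − F²)) = 8*(12*u^2 + 36*v^2 + 1)/(16*u^2 + 144*v^2 + 1)^(3/2).
At (u, v) = (3/2, -5/2): H = 2024*sqrt(937)/877969.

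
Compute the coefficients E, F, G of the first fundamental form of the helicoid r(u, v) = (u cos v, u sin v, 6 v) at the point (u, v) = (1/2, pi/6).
E = 1;  F = 0;  G = 145/4

Partials: r_u = (cos(v), sin(v), 0), r_v = (-u*sin(v), u*cos(v), 6). As functions of (u, v):
  E = r_u · r_u = 1,
  F = r_u · r_v = 0,
  G = r_v · r_v = u^2 + 36.
Evaluating at (u, v) = (1/2, pi/6): E = 1, F = 0, G = 145/4.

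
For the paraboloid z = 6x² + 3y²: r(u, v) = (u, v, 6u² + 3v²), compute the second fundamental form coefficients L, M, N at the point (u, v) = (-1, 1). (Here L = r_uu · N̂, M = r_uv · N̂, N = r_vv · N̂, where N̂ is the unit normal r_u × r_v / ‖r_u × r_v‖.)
L = 12*sqrt(181)/181;  M = 0;  N = 6*sqrt(181)/181

Compute the unit normal N̂(u, v) = (-12*u/sqrt(144*u^2 + 36*v^2 + 1), -6*v/sqrt(144*u^2 + 36*v^2 + 1), 1/sqrt(144*u^2 + 36*v^2 + 1)), and the second partials r_uu, r_uv, r_vv. Take dot products:
  L(u, v) = r_uu · N̂ = 12/sqrt(144*u^2 + 36*v^2 + 1),
  M(u, v) = r_uv · N̂ = 0,
  N(u, v) = r_vv · N̂ = 6/sqrt(144*u^2 + 36*v^2 + 1).
Evaluating at (u, v) = (-1, 1):
  L = 12*sqrt(181)/181, M = 0, N = 6*sqrt(181)/181.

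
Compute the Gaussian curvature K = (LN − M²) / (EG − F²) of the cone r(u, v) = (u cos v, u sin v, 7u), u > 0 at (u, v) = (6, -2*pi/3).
K = 0

Coefficients of the first fundamental form: E = 50, F = 0, G = u^2.
Coefficients of the second fundamental form: L = 0, M = 0, N = 7*sqrt(2)*u^2/(10*Abs(u)).
Assemble K = (LN − M²)/(EG − F²) = 0. At (u, v) = (6, -2*pi/3): K = 0.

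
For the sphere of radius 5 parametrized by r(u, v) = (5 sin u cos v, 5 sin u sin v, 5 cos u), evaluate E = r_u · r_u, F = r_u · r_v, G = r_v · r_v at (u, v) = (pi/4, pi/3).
E = 25;  F = 0;  G = 25/2

Partials: r_u = (5*cos(u)*cos(v), 5*sin(v)*cos(u), -5*sin(u)), r_v = (-5*sin(u)*sin(v), 5*sin(u)*cos(v), 0). As functions of (u, v):
  E = r_u · r_u = 25,
  F = r_u · r_v = 0,
  G = r_v · r_v = 25*sin(u)^2.
Evaluating at (u, v) = (pi/4, pi/3): E = 25, F = 0, G = 25/2.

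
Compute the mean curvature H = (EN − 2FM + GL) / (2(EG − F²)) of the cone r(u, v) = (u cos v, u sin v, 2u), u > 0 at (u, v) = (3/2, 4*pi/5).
H = 2*sqrt(5)/15

With E = 5, F = 0, G = u^2, L = 0, M = 0, N = 2*sqrt(5)*u^2/(5*Abs(u)), assemble
  H = (EN − 2FM + GL) / (2(EG − F²)) = sqrt(5)/(5*Abs(u)).
At (u, v) = (3/2, 4*pi/5): H = 2*sqrt(5)/15.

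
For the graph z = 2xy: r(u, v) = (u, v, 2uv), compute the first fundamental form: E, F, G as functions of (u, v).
E = 4*v^2 + 1;  F = 4*u*v;  G = 4*u^2 + 1

Compute partials: r_u = (1, 0, 2*v), r_v = (0, 1, 2*u). Then
  E = r_u · r_u = 4*v^2 + 1,
  F = r_u · r_v = 4*u*v,
  G = r_v · r_v = 4*u^2 + 1.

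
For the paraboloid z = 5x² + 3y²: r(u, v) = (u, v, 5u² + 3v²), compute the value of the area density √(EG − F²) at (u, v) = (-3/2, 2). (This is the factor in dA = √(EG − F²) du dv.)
√(EG − F²)|_{(-3/2, 2)} = sqrt(370)

E = 100*u^2 + 1, F = 60*u*v, G = 36*v^2 + 1, so EG − F² = 100*u^2 + 36*v^2 + 1. Taking the positive square root: √(EG − F²) = sqrt(100*u^2 + 36*v^2 + 1). At (u, v) = (-3/2, 2): sqrt(370).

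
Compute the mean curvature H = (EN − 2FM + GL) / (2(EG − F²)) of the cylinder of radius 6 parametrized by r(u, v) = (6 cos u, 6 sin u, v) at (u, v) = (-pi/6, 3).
H = -1/12

With E = 36, F = 0, G = 1, L = -6, M = 0, N = 0, assemble
  H = (EN − 2FM + GL) / (2(EG − F²)) = -1/12.
At (u, v) = (-pi/6, 3): H = -1/12.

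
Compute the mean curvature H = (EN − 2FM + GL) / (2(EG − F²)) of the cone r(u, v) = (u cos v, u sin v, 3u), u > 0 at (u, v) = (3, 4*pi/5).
H = sqrt(10)/20

With E = 10, F = 0, G = u^2, L = 0, M = 0, N = 3*sqrt(10)*u^2/(10*Abs(u)), assemble
  H = (EN − 2FM + GL) / (2(EG − F²)) = 3*sqrt(10)/(20*Abs(u)).
At (u, v) = (3, 4*pi/5): H = sqrt(10)/20.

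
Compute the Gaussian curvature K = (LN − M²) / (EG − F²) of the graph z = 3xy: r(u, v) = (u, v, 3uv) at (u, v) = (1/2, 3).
K = -144/113569

Coefficients of the first fundamental form: E = 9*v^2 + 1, F = 9*u*v, G = 9*u^2 + 1.
Coefficients of the second fundamental form: L = 0, M = 3/sqrt(9*u^2 + 9*v^2 + 1), N = 0.
Assemble K = (LN − M²)/(EG − F²) = -9/(81*u^4 + 162*u^2*v^2 + 18*u^2 + 81*v^4 + 18*v^2 + 1). At (u, v) = (1/2, 3): K = -144/113569.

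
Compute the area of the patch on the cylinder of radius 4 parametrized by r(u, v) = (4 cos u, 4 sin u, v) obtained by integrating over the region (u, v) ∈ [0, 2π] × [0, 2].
Area = 16*pi

Area = ∫∫ √(EG − F²) du dv with √(EG − F²) = 4. Integrating over [0, 2π] × [0, 2] gives 16*pi.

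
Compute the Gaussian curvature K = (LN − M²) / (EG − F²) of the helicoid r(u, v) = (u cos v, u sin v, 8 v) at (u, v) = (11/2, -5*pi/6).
K = -1024/142129

Coefficients of the first fundamental form: E = 1, F = 0, G = u^2 + 64.
Coefficients of the second fundamental form: L = 0, M = -8/sqrt(u^2 + 64), N = 0.
Assemble K = (LN − M²)/(EG − F²) = -64/(u^2 + 64)^2. At (u, v) = (11/2, -5*pi/6): K = -1024/142129.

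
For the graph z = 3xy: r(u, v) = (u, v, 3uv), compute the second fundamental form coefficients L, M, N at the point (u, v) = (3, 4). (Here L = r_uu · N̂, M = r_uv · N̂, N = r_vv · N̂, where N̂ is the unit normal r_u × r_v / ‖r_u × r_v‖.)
L = 0;  M = 3*sqrt(226)/226;  N = 0

Compute the unit normal N̂(u, v) = (-3*v/sqrt(9*u^2 + 9*v^2 + 1), -3*u/sqrt(9*u^2 + 9*v^2 + 1), 1/sqrt(9*u^2 + 9*v^2 + 1)), and the second partials r_uu, r_uv, r_vv. Take dot products:
  L(u, v) = r_uu · N̂ = 0,
  M(u, v) = r_uv · N̂ = 3/sqrt(9*u^2 + 9*v^2 + 1),
  N(u, v) = r_vv · N̂ = 0.
Evaluating at (u, v) = (3, 4):
  L = 0, M = 3*sqrt(226)/226, N = 0.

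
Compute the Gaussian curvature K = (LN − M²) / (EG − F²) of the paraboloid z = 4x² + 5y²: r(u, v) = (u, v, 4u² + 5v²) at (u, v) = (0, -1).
K = 80/10201

Coefficients of the first fundamental form: E = 64*u^2 + 1, F = 80*u*v, G = 100*v^2 + 1.
Coefficients of the second fundamental form: L = 8/sqrt(64*u^2 + 100*v^2 + 1), M = 0, N = 10/sqrt(64*u^2 + 100*v^2 + 1).
Assemble K = (LN − M²)/(EG − F²) = 80/(4096*u^4 + 12800*u^2*v^2 + 128*u^2 + 10000*v^4 + 200*v^2 + 1). At (u, v) = (0, -1): K = 80/10201.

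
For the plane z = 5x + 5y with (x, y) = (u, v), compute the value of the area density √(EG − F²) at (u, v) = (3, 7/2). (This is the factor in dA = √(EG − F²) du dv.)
√(EG − F²)|_{(3, 7/2)} = sqrt(51)

E = 26, F = 25, G = 26, so EG − F² = 51. Taking the positive square root: √(EG − F²) = sqrt(51). At (u, v) = (3, 7/2): sqrt(51).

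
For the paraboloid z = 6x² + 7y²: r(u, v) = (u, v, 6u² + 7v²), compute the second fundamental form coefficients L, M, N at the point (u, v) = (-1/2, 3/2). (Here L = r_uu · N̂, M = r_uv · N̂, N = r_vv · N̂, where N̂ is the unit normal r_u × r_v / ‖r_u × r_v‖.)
L = 6*sqrt(478)/239;  M = 0;  N = 7*sqrt(478)/239

Compute the unit normal N̂(u, v) = (-12*u/sqrt(144*u^2 + 196*v^2 + 1), -14*v/sqrt(144*u^2 + 196*v^2 + 1), 1/sqrt(144*u^2 + 196*v^2 + 1)), and the second partials r_uu, r_uv, r_vv. Take dot products:
  L(u, v) = r_uu · N̂ = 12/sqrt(144*u^2 + 196*v^2 + 1),
  M(u, v) = r_uv · N̂ = 0,
  N(u, v) = r_vv · N̂ = 14/sqrt(144*u^2 + 196*v^2 + 1).
Evaluating at (u, v) = (-1/2, 3/2):
  L = 6*sqrt(478)/239, M = 0, N = 7*sqrt(478)/239.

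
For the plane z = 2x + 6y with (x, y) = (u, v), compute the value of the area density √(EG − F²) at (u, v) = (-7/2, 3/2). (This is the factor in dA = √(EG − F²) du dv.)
√(EG − F²)|_{(-7/2, 3/2)} = sqrt(41)

E = 5, F = 12, G = 37, so EG − F² = 41. Taking the positive square root: √(EG − F²) = sqrt(41). At (u, v) = (-7/2, 3/2): sqrt(41).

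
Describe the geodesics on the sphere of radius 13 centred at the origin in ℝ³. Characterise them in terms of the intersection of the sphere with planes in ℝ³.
Geodesics on the sphere of radius 13 are great circles — circles of radius 13 obtained as the intersection of the sphere with planes through the origin (the centre of the sphere).

A curve α(t) of nonzero constant speed on the sphere of radius 13 is a geodesic iff its acceleration α̈ is everywhere normal to the surface, i.e. parallel to the radial vector α(t). Then d/dt(α × α̇) = α̇ × α̇ + α × α̈ = 0, so α × α̇ is a constant vector n ≠ 0 and α(t) · n = 0 for all t: α lies in the plane through the origin with normal n. The intersection of that plane with the sphere is a circle of radius 13 (a great circle). Conversely, a great circle traversed at constant speed has centripetal acceleration pointing at the origin, hence normal to the sphere, so every great circle is a geodesic.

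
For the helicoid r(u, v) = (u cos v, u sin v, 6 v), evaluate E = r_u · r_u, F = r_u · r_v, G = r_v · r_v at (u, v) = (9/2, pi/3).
E = 1;  F = 0;  G = 225/4

Partials: r_u = (cos(v), sin(v), 0), r_v = (-u*sin(v), u*cos(v), 6). As functions of (u, v):
  E = r_u · r_u = 1,
  F = r_u · r_v = 0,
  G = r_v · r_v = u^2 + 36.
Evaluating at (u, v) = (9/2, pi/3): E = 1, F = 0, G = 225/4.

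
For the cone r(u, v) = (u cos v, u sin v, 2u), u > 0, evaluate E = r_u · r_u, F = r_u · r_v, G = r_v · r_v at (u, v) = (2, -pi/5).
E = 5;  F = 0;  G = 4

Partials: r_u = (cos(v), sin(v), 2), r_v = (-u*sin(v), u*cos(v), 0). As functions of (u, v):
  E = r_u · r_u = 5,
  F = r_u · r_v = 0,
  G = r_v · r_v = u^2.
Evaluating at (u, v) = (2, -pi/5): E = 5, F = 0, G = 4.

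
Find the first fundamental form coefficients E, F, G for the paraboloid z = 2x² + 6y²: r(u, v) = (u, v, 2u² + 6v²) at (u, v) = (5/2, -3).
E = 101;  F = -360;  G = 1297

Partials: r_u = (1, 0, 4*u), r_v = (0, 1, 12*v). As functions of (u, v):
  E = r_u · r_u = 16*u^2 + 1,
  F = r_u · r_v = 48*u*v,
  G = r_v · r_v = 144*v^2 + 1.
Evaluating at (u, v) = (5/2, -3): E = 101, F = -360, G = 1297.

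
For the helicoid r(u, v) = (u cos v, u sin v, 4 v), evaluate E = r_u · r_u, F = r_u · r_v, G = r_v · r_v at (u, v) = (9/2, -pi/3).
E = 1;  F = 0;  G = 145/4

Partials: r_u = (cos(v), sin(v), 0), r_v = (-u*sin(v), u*cos(v), 4). As functions of (u, v):
  E = r_u · r_u = 1,
  F = r_u · r_v = 0,
  G = r_v · r_v = u^2 + 16.
Evaluating at (u, v) = (9/2, -pi/3): E = 1, F = 0, G = 145/4.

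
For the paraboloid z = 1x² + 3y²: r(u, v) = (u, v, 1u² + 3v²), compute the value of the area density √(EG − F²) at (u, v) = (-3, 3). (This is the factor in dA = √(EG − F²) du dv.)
√(EG − F²)|_{(-3, 3)} = 19

E = 4*u^2 + 1, F = 12*u*v, G = 36*v^2 + 1, so EG − F² = 4*u^2 + 36*v^2 + 1. Taking the positive square root: √(EG − F²) = sqrt(4*u^2 + 36*v^2 + 1). At (u, v) = (-3, 3): 19.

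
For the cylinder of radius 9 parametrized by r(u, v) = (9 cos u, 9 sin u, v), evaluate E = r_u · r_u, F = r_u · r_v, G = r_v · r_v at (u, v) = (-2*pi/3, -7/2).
E = 81;  F = 0;  G = 1

Partials: r_u = (-9*sin(u), 9*cos(u), 0), r_v = (0, 0, 1). As functions of (u, v):
  E = r_u · r_u = 81,
  F = r_u · r_v = 0,
  G = r_v · r_v = 1.
Evaluating at (u, v) = (-2*pi/3, -7/2): E = 81, F = 0, G = 1.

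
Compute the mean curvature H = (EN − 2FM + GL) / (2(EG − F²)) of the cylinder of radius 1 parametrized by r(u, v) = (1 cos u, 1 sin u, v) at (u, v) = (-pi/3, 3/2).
H = -1/2

With E = 1, F = 0, G = 1, L = -1, M = 0, N = 0, assemble
  H = (EN − 2FM + GL) / (2(EG − F²)) = -1/2.
At (u, v) = (-pi/3, 3/2): H = -1/2.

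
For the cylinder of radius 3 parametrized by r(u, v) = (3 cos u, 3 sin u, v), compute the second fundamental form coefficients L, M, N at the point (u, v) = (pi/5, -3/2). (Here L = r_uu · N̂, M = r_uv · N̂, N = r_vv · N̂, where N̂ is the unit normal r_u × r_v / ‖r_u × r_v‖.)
L = -3;  M = 0;  N = 0

Compute the unit normal N̂(u, v) = (cos(u), sin(u), 0), and the second partials r_uu, r_uv, r_vv. Take dot products:
  L(u, v) = r_uu · N̂ = -3,
  M(u, v) = r_uv · N̂ = 0,
  N(u, v) = r_vv · N̂ = 0.
Evaluating at (u, v) = (pi/5, -3/2):
  L = -3, M = 0, N = 0.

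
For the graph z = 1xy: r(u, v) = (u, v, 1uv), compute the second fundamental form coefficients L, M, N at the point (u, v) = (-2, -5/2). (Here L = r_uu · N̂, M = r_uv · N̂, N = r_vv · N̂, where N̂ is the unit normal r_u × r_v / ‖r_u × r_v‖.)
L = 0;  M = 2*sqrt(5)/15;  N = 0

Compute the unit normal N̂(u, v) = (-v/sqrt(u^2 + v^2 + 1), -u/sqrt(u^2 + v^2 + 1), 1/sqrt(u^2 + v^2 + 1)), and the second partials r_uu, r_uv, r_vv. Take dot products:
  L(u, v) = r_uu · N̂ = 0,
  M(u, v) = r_uv · N̂ = 1/sqrt(u^2 + v^2 + 1),
  N(u, v) = r_vv · N̂ = 0.
Evaluating at (u, v) = (-2, -5/2):
  L = 0, M = 2*sqrt(5)/15, N = 0.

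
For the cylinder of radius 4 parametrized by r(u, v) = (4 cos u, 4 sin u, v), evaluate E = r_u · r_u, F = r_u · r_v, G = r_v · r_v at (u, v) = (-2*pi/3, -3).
E = 16;  F = 0;  G = 1

Partials: r_u = (-4*sin(u), 4*cos(u), 0), r_v = (0, 0, 1). As functions of (u, v):
  E = r_u · r_u = 16,
  F = r_u · r_v = 0,
  G = r_v · r_v = 1.
Evaluating at (u, v) = (-2*pi/3, -3): E = 16, F = 0, G = 1.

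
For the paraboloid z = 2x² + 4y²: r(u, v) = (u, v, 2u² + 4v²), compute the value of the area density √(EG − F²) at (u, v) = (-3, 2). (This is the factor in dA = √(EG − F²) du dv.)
√(EG − F²)|_{(-3, 2)} = sqrt(401)

E = 16*u^2 + 1, F = 32*u*v, G = 64*v^2 + 1, so EG − F² = 16*u^2 + 64*v^2 + 1. Taking the positive square root: √(EG − F²) = sqrt(16*u^2 + 64*v^2 + 1). At (u, v) = (-3, 2): sqrt(401).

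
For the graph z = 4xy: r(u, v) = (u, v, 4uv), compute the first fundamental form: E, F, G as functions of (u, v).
E = 16*v^2 + 1;  F = 16*u*v;  G = 16*u^2 + 1

Compute partials: r_u = (1, 0, 4*v), r_v = (0, 1, 4*u). Then
  E = r_u · r_u = 16*v^2 + 1,
  F = r_u · r_v = 16*u*v,
  G = r_v · r_v = 16*u^2 + 1.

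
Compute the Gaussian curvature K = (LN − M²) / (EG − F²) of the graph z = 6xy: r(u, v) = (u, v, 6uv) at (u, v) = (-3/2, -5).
K = -9/241081

Coefficients of the first fundamental form: E = 36*v^2 + 1, F = 36*u*v, G = 36*u^2 + 1.
Coefficients of the second fundamental form: L = 0, M = 6/sqrt(36*u^2 + 36*v^2 + 1), N = 0.
Assemble K = (LN − M²)/(EG − F²) = -36/(1296*u^4 + 2592*u^2*v^2 + 72*u^2 + 1296*v^4 + 72*v^2 + 1). At (u, v) = (-3/2, -5): K = -9/241081.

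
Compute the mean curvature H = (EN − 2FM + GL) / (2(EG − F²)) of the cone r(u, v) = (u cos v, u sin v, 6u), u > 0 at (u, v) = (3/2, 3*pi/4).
H = 2*sqrt(37)/37

With E = 37, F = 0, G = u^2, L = 0, M = 0, N = 6*sqrt(37)*u^2/(37*Abs(u)), assemble
  H = (EN − 2FM + GL) / (2(EG − F²)) = 3*sqrt(37)/(37*Abs(u)).
At (u, v) = (3/2, 3*pi/4): H = 2*sqrt(37)/37.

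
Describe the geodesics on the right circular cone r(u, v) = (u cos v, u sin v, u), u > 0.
The cone is flat away from the apex (K = 0). Slitting along a generator and unrolling gives an isometry to a sector of the plane; geodesics are the pre-images of straight lines in that sector. In particular, generators (v = const) are geodesics, and generic geodesics spiral from a minimum-distance point before returning to infinity.

For this cone, E = 2, F = 0, G = u², so EG − F² = 2u² > 0 (u > 0), and direct computation gives K = 0 away from the apex. Flatness lets us unroll the cone along a generator into a planar sector of angle 2π/√2 = π√2 ≈ 4.44 rad; geodesics on the cone are exactly the curves that develop to straight lines in this sector. Generators (v = const) develop to rays through the sector's vertex and are geodesics; the circles u = const develop to circular arcs and are not geodesics.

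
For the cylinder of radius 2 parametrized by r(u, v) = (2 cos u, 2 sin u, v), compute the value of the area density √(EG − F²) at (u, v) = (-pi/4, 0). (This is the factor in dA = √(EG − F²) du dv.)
√(EG − F²)|_{(-pi/4, 0)} = 2

E = 4, F = 0, G = 1, so EG − F² = 4. Taking the positive square root: √(EG − F²) = 2. At (u, v) = (-pi/4, 0): 2.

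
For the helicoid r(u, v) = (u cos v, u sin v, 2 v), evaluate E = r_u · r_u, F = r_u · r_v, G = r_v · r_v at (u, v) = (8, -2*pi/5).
E = 1;  F = 0;  G = 68

Partials: r_u = (cos(v), sin(v), 0), r_v = (-u*sin(v), u*cos(v), 2). As functions of (u, v):
  E = r_u · r_u = 1,
  F = r_u · r_v = 0,
  G = r_v · r_v = u^2 + 4.
Evaluating at (u, v) = (8, -2*pi/5): E = 1, F = 0, G = 68.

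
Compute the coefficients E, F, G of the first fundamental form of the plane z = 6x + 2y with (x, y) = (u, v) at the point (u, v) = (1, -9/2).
E = 37;  F = 12;  G = 5

Partials: r_u = (1, 0, 6), r_v = (0, 1, 2). As functions of (u, v):
  E = r_u · r_u = 37,
  F = r_u · r_v = 12,
  G = r_v · r_v = 5.
Evaluating at (u, v) = (1, -9/2): E = 37, F = 12, G = 5.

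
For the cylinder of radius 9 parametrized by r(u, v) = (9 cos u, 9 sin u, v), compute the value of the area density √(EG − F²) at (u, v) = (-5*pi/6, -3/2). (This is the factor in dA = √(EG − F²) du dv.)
√(EG − F²)|_{(-5*pi/6, -3/2)} = 9

E = 81, F = 0, G = 1, so EG − F² = 81. Taking the positive square root: √(EG − F²) = 9. At (u, v) = (-5*pi/6, -3/2): 9.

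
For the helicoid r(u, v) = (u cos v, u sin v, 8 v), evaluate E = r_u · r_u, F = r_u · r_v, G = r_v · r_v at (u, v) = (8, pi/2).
E = 1;  F = 0;  G = 128

Partials: r_u = (cos(v), sin(v), 0), r_v = (-u*sin(v), u*cos(v), 8). As functions of (u, v):
  E = r_u · r_u = 1,
  F = r_u · r_v = 0,
  G = r_v · r_v = u^2 + 64.
Evaluating at (u, v) = (8, pi/2): E = 1, F = 0, G = 128.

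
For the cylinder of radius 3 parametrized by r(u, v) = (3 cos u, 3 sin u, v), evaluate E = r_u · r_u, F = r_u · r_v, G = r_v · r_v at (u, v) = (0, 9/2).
E = 9;  F = 0;  G = 1

Partials: r_u = (-3*sin(u), 3*cos(u), 0), r_v = (0, 0, 1). As functions of (u, v):
  E = r_u · r_u = 9,
  F = r_u · r_v = 0,
  G = r_v · r_v = 1.
Evaluating at (u, v) = (0, 9/2): E = 9, F = 0, G = 1.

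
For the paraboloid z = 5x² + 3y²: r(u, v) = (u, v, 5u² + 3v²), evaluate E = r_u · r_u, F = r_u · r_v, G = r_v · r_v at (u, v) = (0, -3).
E = 1;  F = 0;  G = 325

Partials: r_u = (1, 0, 10*u), r_v = (0, 1, 6*v). As functions of (u, v):
  E = r_u · r_u = 100*u^2 + 1,
  F = r_u · r_v = 60*u*v,
  G = r_v · r_v = 36*v^2 + 1.
Evaluating at (u, v) = (0, -3): E = 1, F = 0, G = 325.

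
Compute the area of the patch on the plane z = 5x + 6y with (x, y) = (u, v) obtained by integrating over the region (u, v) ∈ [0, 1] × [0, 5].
Area = 5*sqrt(62)

Area = ∫∫ √(EG − F²) du dv with √(EG − F²) = sqrt(62). Integrating over [0, 1] × [0, 5] gives 5*sqrt(62).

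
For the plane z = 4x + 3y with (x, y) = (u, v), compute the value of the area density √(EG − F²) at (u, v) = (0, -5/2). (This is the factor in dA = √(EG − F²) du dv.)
√(EG − F²)|_{(0, -5/2)} = sqrt(26)

E = 17, F = 12, G = 10, so EG − F² = 26. Taking the positive square root: √(EG − F²) = sqrt(26). At (u, v) = (0, -5/2): sqrt(26).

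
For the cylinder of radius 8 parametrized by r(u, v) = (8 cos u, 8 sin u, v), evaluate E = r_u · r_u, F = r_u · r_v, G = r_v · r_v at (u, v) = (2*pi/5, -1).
E = 64;  F = 0;  G = 1

Partials: r_u = (-8*sin(u), 8*cos(u), 0), r_v = (0, 0, 1). As functions of (u, v):
  E = r_u · r_u = 64,
  F = r_u · r_v = 0,
  G = r_v · r_v = 1.
Evaluating at (u, v) = (2*pi/5, -1): E = 64, F = 0, G = 1.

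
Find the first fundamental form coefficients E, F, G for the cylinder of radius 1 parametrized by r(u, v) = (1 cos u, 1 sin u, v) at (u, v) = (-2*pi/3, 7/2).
E = 1;  F = 0;  G = 1

Partials: r_u = (-sin(u), cos(u), 0), r_v = (0, 0, 1). As functions of (u, v):
  E = r_u · r_u = 1,
  F = r_u · r_v = 0,
  G = r_v · r_v = 1.
Evaluating at (u, v) = (-2*pi/3, 7/2): E = 1, F = 0, G = 1.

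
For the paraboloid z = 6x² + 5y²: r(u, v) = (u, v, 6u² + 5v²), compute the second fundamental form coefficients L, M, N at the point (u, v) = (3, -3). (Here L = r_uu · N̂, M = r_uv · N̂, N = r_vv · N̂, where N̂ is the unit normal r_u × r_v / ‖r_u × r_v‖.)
L = 12*sqrt(13)/169;  M = 0;  N = 10*sqrt(13)/169

Compute the unit normal N̂(u, v) = (-12*u/sqrt(144*u^2 + 100*v^2 + 1), -10*v/sqrt(144*u^2 + 100*v^2 + 1), 1/sqrt(144*u^2 + 100*v^2 + 1)), and the second partials r_uu, r_uv, r_vv. Take dot products:
  L(u, v) = r_uu · N̂ = 12/sqrt(144*u^2 + 100*v^2 + 1),
  M(u, v) = r_uv · N̂ = 0,
  N(u, v) = r_vv · N̂ = 10/sqrt(144*u^2 + 100*v^2 + 1).
Evaluating at (u, v) = (3, -3):
  L = 12*sqrt(13)/169, M = 0, N = 10*sqrt(13)/169.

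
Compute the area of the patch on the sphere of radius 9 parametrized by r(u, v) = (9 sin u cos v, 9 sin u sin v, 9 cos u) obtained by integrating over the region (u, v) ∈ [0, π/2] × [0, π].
Area = 81*pi

Area = ∫∫ √(EG − F²) du dv with √(EG − F²) = 81*Abs(sin(u)). Integrating over [0, π/2] × [0, π] gives 81*pi.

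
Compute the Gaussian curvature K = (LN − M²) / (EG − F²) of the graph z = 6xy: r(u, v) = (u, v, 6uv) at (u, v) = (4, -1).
K = -36/375769

Coefficients of the first fundamental form: E = 36*v^2 + 1, F = 36*u*v, G = 36*u^2 + 1.
Coefficients of the second fundamental form: L = 0, M = 6/sqrt(36*u^2 + 36*v^2 + 1), N = 0.
Assemble K = (LN − M²)/(EG − F²) = -36/(1296*u^4 + 2592*u^2*v^2 + 72*u^2 + 1296*v^4 + 72*v^2 + 1). At (u, v) = (4, -1): K = -36/375769.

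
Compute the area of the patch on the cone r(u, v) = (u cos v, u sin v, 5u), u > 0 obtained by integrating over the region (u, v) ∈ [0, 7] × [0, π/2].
Area = 49*sqrt(26)*pi/4

Area = ∫∫ √(EG − F²) du dv with √(EG − F²) = sqrt(26)*Abs(u). Integrating over [0, 7] × [0, π/2] gives 49*sqrt(26)*pi/4.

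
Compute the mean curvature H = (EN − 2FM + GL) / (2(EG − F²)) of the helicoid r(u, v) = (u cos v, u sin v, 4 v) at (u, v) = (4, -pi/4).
H = 0

With E = 1, F = 0, G = u^2 + 16, L = 0, M = -4/sqrt(u^2 + 16), N = 0, assemble
  H = (EN − 2FM + GL) / (2(EG − F²)) = 0.
At (u, v) = (4, -pi/4): H = 0.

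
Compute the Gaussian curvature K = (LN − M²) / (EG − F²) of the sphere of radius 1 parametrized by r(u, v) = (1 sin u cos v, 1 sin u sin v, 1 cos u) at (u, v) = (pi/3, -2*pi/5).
K = 1

Coefficients of the first fundamental form: E = 1, F = 0, G = sin(u)^2.
Coefficients of the second fundamental form: L = -sin(u)/Abs(sin(u)), M = 0, N = -sin(u)^3/Abs(sin(u)).
Assemble K = (LN − M²)/(EG − F²) = 1. At (u, v) = (pi/3, -2*pi/5): K = 1.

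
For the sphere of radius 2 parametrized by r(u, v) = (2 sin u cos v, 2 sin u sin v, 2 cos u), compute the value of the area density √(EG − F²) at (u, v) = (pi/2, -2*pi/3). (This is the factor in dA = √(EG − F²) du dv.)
√(EG − F²)|_{(pi/2, -2*pi/3)} = 4

E = 4, F = 0, G = 4*sin(u)^2, so EG − F² = 16*sin(u)^2. Taking the positive square root: √(EG − F²) = 4*Abs(sin(u)). At (u, v) = (pi/2, -2*pi/3): 4.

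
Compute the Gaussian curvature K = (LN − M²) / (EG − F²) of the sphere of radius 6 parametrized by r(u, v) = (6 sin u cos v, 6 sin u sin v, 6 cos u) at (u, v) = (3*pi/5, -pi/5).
K = 1/36

Coefficients of the first fundamental form: E = 36, F = 0, G = 36*sin(u)^2.
Coefficients of the second fundamental form: L = -6*sin(u)/Abs(sin(u)), M = 0, N = -6*sin(u)^3/Abs(sin(u)).
Assemble K = (LN − M²)/(EG − F²) = 1/36. At (u, v) = (3*pi/5, -pi/5): K = 1/36.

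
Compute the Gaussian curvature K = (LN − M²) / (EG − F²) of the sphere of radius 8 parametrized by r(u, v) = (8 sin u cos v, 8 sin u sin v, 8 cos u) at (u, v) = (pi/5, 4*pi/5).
K = 1/64

Coefficients of the first fundamental form: E = 64, F = 0, G = 64*sin(u)^2.
Coefficients of the second fundamental form: L = -8*sin(u)/Abs(sin(u)), M = 0, N = -8*sin(u)^3/Abs(sin(u)).
Assemble K = (LN − M²)/(EG − F²) = 1/64. At (u, v) = (pi/5, 4*pi/5): K = 1/64.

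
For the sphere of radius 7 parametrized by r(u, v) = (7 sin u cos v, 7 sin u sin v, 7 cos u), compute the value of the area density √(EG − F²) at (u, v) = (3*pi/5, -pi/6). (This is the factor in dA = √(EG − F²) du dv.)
√(EG − F²)|_{(3*pi/5, -pi/6)} = 49*sqrt(2*sqrt(5) + 10)/4

E = 49, F = 0, G = 49*sin(u)^2, so EG − F² = 2401*sin(u)^2. Taking the positive square root: √(EG − F²) = 49*Abs(sin(u)). At (u, v) = (3*pi/5, -pi/6): 49*sqrt(2*sqrt(5) + 10)/4.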